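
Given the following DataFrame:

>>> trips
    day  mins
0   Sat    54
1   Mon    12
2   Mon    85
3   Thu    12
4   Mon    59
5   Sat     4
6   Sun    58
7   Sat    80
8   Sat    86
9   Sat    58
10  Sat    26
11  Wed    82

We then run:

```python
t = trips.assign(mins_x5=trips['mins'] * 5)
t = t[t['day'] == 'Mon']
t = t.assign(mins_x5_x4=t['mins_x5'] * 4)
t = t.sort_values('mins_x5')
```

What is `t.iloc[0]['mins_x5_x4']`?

240

add column mins_x5 = trips['mins'] * 5:
    day  mins  mins_x5
0   Sat    54      270
1   Mon    12       60
2   Mon    85      425
3   Thu    12       60
4   Mon    59      295
5   Sat     4       20
6   Sun    58      290
7   Sat    80      400
8   Sat    86      430
9   Sat    58      290
10  Sat    26      130
11  Wed    82      410
filter rows where day == 'Mon':
   day  mins  mins_x5
1  Mon    12       60
2  Mon    85      425
4  Mon    59      295
add column mins_x5_x4 = t['mins_x5'] * 4:
   day  mins  mins_x5  mins_x5_x4
1  Mon    12       60         240
2  Mon    85      425        1700
4  Mon    59      295        1180
sort by mins_x5:
   day  mins  mins_x5  mins_x5_x4
1  Mon    12       60         240
4  Mon    59      295        1180
2  Mon    85      425        1700
So iloc[0]['mins_x5_x4'] = 240.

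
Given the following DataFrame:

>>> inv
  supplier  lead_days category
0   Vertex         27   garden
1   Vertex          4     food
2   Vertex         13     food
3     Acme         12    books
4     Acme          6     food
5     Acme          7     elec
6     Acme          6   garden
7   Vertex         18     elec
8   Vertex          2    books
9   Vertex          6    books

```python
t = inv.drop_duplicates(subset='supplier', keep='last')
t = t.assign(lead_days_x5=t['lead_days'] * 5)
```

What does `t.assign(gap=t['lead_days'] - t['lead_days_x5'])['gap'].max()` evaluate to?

-24

drop duplicate supplier (keep=last):
  supplier  lead_days category
6     Acme          6   garden
9   Vertex          6    books
add column lead_days_x5 = t['lead_days'] * 5:
  supplier  lead_days category  lead_days_x5
6     Acme          6   garden            30
9   Vertex          6    books            30
add column gap = t['lead_days'] - t['lead_days_x5']:
  supplier  lead_days category  lead_days_x5  gap
6     Acme          6   garden            30  -24
9   Vertex          6    books            30  -24
So max() = -24.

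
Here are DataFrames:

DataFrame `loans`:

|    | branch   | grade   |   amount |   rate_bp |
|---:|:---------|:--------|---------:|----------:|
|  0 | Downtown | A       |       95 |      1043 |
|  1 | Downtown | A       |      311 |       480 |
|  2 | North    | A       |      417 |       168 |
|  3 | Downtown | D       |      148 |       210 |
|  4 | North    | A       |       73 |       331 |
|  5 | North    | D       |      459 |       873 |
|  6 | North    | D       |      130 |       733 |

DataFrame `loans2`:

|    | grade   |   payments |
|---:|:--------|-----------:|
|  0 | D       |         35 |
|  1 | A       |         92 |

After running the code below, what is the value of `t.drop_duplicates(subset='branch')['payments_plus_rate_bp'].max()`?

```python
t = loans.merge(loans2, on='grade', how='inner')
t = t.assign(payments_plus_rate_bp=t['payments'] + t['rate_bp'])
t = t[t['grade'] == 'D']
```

merge on 'grade' (how='inner') → 7 rows:
     branch grade  amount  rate_bp  payments
0  Downtown     A      95     1043        92
1  Downtown     A     311      480        92
2     North     A     417      168        92
3  Downtown     D     148      210        35
4     North     A      73      331        92
5     North     D     459      873        35
6     North     D     130      733        35
add column payments_plus_rate_bp = t['payments'] + t['rate_bp']:
     branch grade  amount  rate_bp  payments  payments_plus_rate_bp
0  Downtown     A      95     1043        92                   1135
1  Downtown     A     311      480        92                    572
2     North     A     417      168        92                    260
3  Downtown     D     148      210        35                    245
4     North     A      73      331        92                    423
5     North     D     459      873        35                    908
6     North     D     130      733        35                    768
filter rows where grade == 'D':
     branch grade  amount  rate_bp  payments  payments_plus_rate_bp
3  Downtown     D     148      210        35                    245
5     North     D     459      873        35                    908
6     North     D     130      733        35                    768
drop duplicate branch (keep=first):
     branch grade  amount  rate_bp  payments  payments_plus_rate_bp
3  Downtown     D     148      210        35                    245
5     North     D     459      873        35                    908

908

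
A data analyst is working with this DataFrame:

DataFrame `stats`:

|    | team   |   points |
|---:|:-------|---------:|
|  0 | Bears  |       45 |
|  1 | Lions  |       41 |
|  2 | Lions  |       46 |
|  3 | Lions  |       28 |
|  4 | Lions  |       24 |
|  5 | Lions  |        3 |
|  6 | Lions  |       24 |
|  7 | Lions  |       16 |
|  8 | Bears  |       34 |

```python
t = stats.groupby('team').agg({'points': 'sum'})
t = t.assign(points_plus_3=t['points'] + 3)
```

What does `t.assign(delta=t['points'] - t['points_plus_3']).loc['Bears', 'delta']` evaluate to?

group by team, sum of points:
       points
team         
Bears      79
Lions     182
add column points_plus_3 = t['points'] + 3:
       points  points_plus_3
team                        
Bears      79             82
Lions     182            185
add column delta = t['points'] - t['points_plus_3']:
       points  points_plus_3  delta
team                               
Bears      79             82     -3
Lions     182            185     -3
The value at row 'Bears', column 'delta' is -3.

-3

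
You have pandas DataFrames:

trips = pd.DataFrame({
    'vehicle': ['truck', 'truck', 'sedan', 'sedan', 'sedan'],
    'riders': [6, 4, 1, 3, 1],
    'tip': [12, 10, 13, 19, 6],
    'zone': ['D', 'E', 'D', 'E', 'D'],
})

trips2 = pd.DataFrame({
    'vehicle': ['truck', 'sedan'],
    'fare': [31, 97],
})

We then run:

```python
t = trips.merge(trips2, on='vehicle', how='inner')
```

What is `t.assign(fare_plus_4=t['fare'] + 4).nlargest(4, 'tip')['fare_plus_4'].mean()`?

68.0

merge on 'vehicle' (how='inner') → 5 rows:
  vehicle  riders  tip zone  fare
0   truck       6   12    D    31
1   truck       4   10    E    31
2   sedan       1   13    D    97
3   sedan       3   19    E    97
4   sedan       1    6    D    97
add column fare_plus_4 = t['fare'] + 4:
  vehicle  riders  tip zone  fare  fare_plus_4
0   truck       6   12    D    31           35
1   truck       4   10    E    31           35
2   sedan       1   13    D    97          101
3   sedan       3   19    E    97          101
4   sedan       1    6    D    97          101
take 4 rows with largest tip:
  vehicle  riders  tip zone  fare  fare_plus_4
3   sedan       3   19    E    97          101
2   sedan       1   13    D    97          101
0   truck       6   12    D    31           35
1   truck       4   10    E    31           35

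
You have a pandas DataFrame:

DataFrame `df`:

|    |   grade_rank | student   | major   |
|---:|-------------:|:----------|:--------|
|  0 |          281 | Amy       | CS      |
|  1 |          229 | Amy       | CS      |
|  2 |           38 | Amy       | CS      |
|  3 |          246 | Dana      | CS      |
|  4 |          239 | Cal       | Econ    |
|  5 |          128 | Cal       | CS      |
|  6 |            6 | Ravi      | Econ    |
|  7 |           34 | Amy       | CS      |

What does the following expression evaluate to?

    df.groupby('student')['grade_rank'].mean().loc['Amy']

145.5

group by student, mean of grade_rank:
student
Amy     145.5
Cal     183.5
Dana    246.0
Ravi      6.0
Name: grade_rank, dtype: float64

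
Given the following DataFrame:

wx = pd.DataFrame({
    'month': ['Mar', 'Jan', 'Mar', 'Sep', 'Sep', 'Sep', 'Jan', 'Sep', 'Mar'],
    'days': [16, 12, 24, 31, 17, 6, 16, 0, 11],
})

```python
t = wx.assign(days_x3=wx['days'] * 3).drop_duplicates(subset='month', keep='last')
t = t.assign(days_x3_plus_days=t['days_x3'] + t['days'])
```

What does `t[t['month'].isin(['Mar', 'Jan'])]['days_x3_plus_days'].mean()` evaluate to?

add column days_x3 = wx['days'] * 3:
  month  days  days_x3
0   Mar    16       48
1   Jan    12       36
2   Mar    24       72
3   Sep    31       93
4   Sep    17       51
5   Sep     6       18
6   Jan    16       48
7   Sep     0        0
8   Mar    11       33
drop duplicate month (keep=last):
  month  days  days_x3
6   Jan    16       48
7   Sep     0        0
8   Mar    11       33
add column days_x3_plus_days = t['days_x3'] + t['days']:
  month  days  days_x3  days_x3_plus_days
6   Jan    16       48                 64
7   Sep     0        0                  0
8   Mar    11       33                 44
filter rows where month in ['Mar', 'Jan']:
  month  days  days_x3  days_x3_plus_days
6   Jan    16       48                 64
8   Mar    11       33                 44
So mean() = 54.0.

54.0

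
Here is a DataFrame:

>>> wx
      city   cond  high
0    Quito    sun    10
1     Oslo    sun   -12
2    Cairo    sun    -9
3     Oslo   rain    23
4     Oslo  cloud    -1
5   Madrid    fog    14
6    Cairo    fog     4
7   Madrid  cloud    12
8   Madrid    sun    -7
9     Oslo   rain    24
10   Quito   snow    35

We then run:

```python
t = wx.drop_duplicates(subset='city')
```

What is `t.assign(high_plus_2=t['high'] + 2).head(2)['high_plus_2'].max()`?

12

drop duplicate city (keep=first):
     city cond  high
0   Quito  sun    10
1    Oslo  sun   -12
2   Cairo  sun    -9
5  Madrid  fog    14
add column high_plus_2 = t['high'] + 2:
     city cond  high  high_plus_2
0   Quito  sun    10           12
1    Oslo  sun   -12          -10
2   Cairo  sun    -9           -7
5  Madrid  fog    14           16
take first 2 rows:
    city cond  high  high_plus_2
0  Quito  sun    10           12
1   Oslo  sun   -12          -10
Then the max of column 'high_plus_2': 12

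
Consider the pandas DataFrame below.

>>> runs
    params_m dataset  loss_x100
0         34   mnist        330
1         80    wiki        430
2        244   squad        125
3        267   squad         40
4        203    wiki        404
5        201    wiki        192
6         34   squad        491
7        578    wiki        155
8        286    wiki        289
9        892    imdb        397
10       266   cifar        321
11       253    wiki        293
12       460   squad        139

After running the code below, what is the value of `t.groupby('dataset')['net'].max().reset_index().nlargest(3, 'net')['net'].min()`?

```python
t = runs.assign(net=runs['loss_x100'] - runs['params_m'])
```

296

add column net = runs['loss_x100'] - runs['params_m']:
    params_m dataset  loss_x100  net
0         34   mnist        330  296
1         80    wiki        430  350
2        244   squad        125 -119
3        267   squad         40 -227
4        203    wiki        404  201
5        201    wiki        192   -9
6         34   squad        491  457
7        578    wiki        155 -423
8        286    wiki        289    3
9        892    imdb        397 -495
10       266   cifar        321   55
11       253    wiki        293   40
12       460   squad        139 -321
group by dataset, max of net:
dataset
cifar     55
imdb    -495
mnist    296
squad    457
wiki     350
Name: net, dtype: int64
reset_index():
  dataset  net
0   cifar   55
1    imdb -495
2   mnist  296
3   squad  457
4    wiki  350
take 3 rows with largest net:
  dataset  net
3   squad  457
4    wiki  350
2   mnist  296
min of column 'net' → 296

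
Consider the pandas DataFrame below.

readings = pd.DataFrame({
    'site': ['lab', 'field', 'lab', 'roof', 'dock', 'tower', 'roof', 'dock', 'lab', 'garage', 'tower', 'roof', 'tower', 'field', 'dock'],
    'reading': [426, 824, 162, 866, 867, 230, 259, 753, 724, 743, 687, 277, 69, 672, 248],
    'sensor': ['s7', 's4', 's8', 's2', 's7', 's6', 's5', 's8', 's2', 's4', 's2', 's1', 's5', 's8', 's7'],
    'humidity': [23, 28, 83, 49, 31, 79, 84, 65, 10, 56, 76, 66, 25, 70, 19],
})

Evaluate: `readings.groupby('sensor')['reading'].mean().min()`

164.0

group by sensor, mean of reading:
sensor
s1    277.000000
s2    759.000000
s4    783.500000
s5    164.000000
s6    230.000000
s7    513.666667
s8    529.000000
Name: reading, dtype: float64
min of the resulting series → 164.0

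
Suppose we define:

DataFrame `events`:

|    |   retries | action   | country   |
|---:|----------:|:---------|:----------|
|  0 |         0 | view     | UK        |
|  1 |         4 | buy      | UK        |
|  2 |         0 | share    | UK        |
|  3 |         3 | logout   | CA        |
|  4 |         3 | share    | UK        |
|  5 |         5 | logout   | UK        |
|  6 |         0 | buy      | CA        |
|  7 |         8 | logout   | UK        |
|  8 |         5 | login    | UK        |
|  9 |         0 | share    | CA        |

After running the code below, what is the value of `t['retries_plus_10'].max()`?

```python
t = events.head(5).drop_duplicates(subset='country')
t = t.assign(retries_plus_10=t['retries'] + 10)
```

13

take first 5 rows:
   retries  action country
0        0    view      UK
1        4     buy      UK
2        0   share      UK
3        3  logout      CA
4        3   share      UK
drop duplicate country (keep=first):
   retries  action country
0        0    view      UK
3        3  logout      CA
add column retries_plus_10 = t['retries'] + 10:
   retries  action country  retries_plus_10
0        0    view      UK               10
3        3  logout      CA               13
Taking the max of column 'retries_plus_10' gives 13.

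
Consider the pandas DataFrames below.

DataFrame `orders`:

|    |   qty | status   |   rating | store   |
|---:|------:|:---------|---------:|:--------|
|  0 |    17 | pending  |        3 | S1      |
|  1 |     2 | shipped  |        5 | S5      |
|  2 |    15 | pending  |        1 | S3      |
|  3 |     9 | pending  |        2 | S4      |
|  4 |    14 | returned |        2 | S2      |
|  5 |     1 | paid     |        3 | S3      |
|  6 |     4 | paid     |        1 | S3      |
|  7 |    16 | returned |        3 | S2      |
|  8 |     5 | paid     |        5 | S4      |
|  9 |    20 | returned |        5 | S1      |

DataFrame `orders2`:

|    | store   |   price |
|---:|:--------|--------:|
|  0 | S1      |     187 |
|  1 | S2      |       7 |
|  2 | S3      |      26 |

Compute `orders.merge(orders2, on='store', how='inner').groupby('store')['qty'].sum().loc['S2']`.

merge on 'store' (how='inner') → 7 rows:
   qty    status  rating store  price
0   17   pending       3    S1    187
1   15   pending       1    S3     26
2   14  returned       2    S2      7
3    1      paid       3    S3     26
4    4      paid       1    S3     26
5   16  returned       3    S2      7
6   20  returned       5    S1    187
group by store, sum of qty:
store
S1    37
S2    30
S3    20
Name: qty, dtype: int64
Then the value at index 'S2': 30

30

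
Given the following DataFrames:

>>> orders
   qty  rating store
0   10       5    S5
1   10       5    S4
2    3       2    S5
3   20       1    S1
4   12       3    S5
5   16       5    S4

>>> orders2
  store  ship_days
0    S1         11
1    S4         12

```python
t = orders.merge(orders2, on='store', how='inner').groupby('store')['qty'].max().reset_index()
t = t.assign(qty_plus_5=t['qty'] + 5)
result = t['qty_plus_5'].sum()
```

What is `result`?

merge on 'store' (how='inner') → 3 rows:
   qty  rating store  ship_days
0   10       5    S4         12
1   20       1    S1         11
2   16       5    S4         12
group by store, max of qty:
store
S1    20
S4    16
Name: qty, dtype: int64
reset_index():
  store  qty
0    S1   20
1    S4   16
add column qty_plus_5 = t['qty'] + 5:
  store  qty  qty_plus_5
0    S1   20          25
1    S4   16          21

46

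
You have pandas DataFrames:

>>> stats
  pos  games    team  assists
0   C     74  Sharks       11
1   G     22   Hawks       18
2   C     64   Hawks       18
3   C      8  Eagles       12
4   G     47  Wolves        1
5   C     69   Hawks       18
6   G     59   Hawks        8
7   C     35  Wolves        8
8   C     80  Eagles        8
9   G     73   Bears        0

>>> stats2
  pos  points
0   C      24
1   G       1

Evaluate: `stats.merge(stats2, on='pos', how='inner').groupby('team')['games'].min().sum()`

merge on 'pos' (how='inner') → 10 rows:
  pos  games    team  assists  points
0   C     74  Sharks       11      24
1   G     22   Hawks       18       1
2   C     64   Hawks       18      24
3   C      8  Eagles       12      24
4   G     47  Wolves        1       1
5   C     69   Hawks       18      24
6   G     59   Hawks        8       1
7   C     35  Wolves        8      24
8   C     80  Eagles        8      24
9   G     73   Bears        0       1
group by team, min of games:
team
Bears     73
Eagles     8
Hawks     22
Sharks    74
Wolves    35
Name: games, dtype: int64
So sum() = 212.

212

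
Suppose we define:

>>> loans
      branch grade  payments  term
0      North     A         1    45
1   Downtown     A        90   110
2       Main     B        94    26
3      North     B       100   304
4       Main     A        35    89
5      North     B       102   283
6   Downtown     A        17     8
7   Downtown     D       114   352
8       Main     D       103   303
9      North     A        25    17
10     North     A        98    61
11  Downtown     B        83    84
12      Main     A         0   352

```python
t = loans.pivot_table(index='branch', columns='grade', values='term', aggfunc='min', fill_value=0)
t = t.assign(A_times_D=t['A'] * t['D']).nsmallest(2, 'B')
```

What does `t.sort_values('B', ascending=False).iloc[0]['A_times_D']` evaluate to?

2816

pivot: rows=branch, cols=grade, min(term):
grade      A    B    D
branch                
Downtown   8   84  352
Main      89   26  303
North     17  283    0
add column A_times_D = t['A'] * t['D']:
grade      A    B    D  A_times_D
branch                           
Downtown   8   84  352       2816
Main      89   26  303      26967
North     17  283    0          0
take 2 rows with smallest B:
grade      A   B    D  A_times_D
branch                          
Main      89  26  303      26967
Downtown   8  84  352       2816
sort by B descending:
grade      A   B    D  A_times_D
branch                          
Downtown   8  84  352       2816
Main      89  26  303      26967
Finally, value at position 0, column 'A_times_D' = 2816.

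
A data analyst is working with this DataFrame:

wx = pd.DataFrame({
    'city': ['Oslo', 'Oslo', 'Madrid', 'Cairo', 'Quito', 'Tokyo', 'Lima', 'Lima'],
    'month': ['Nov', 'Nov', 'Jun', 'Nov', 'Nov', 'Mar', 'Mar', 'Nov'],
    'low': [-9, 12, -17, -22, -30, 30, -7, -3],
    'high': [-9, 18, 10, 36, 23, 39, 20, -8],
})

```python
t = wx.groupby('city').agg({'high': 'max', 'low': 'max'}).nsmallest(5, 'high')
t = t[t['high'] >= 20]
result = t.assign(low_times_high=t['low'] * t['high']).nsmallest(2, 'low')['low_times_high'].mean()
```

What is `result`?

-741.0

group by city: max(high), max(low):
        high  low
city             
Cairo     36  -22
Lima      20   -3
Madrid    10  -17
Oslo      18   12
Quito     23  -30
Tokyo     39   30
take 5 rows with smallest high:
        high  low
city             
Madrid    10  -17
Oslo      18   12
Lima      20   -3
Quito     23  -30
Cairo     36  -22
filter rows where high >= 20:
       high  low
city            
Lima     20   -3
Quito    23  -30
Cairo    36  -22
add column low_times_high = t['low'] * t['high']:
       high  low  low_times_high
city                            
Lima     20   -3             -60
Quito    23  -30            -690
Cairo    36  -22            -792
take 2 rows with smallest low:
       high  low  low_times_high
city                            
Quito    23  -30            -690
Cairo    36  -22            -792
mean of column 'low_times_high' → -741.0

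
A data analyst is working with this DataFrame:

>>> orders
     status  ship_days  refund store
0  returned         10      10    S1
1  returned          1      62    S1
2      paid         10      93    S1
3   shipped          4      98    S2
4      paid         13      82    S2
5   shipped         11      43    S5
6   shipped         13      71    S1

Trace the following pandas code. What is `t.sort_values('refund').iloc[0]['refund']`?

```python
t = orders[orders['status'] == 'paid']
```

82

filter rows where status == 'paid':
  status  ship_days  refund store
2   paid         10      93    S1
4   paid         13      82    S2
sort by refund:
  status  ship_days  refund store
4   paid         13      82    S2
2   paid         10      93    S1
Then the value at position 0, column 'refund': 82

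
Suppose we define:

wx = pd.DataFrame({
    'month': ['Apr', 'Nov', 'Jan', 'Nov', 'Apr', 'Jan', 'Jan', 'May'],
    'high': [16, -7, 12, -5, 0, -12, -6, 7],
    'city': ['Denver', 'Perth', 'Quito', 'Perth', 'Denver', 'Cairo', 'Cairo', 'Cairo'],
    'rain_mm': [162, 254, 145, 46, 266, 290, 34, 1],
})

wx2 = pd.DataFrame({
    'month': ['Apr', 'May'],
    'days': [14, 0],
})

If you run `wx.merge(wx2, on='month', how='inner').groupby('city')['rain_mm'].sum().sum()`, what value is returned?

429

merge on 'month' (how='inner') → 3 rows:
  month  high    city  rain_mm  days
0   Apr    16  Denver      162    14
1   Apr     0  Denver      266    14
2   May     7   Cairo        1     0
group by city, sum of rain_mm:
city
Cairo       1
Denver    428
Name: rain_mm, dtype: int64
Taking the sum of the resulting series gives 429.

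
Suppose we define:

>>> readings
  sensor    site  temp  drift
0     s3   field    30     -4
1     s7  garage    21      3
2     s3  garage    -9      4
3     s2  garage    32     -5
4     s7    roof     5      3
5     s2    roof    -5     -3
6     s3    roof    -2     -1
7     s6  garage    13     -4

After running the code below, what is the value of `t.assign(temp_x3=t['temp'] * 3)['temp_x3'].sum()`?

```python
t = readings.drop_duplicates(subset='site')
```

168

drop duplicate site (keep=first):
  sensor    site  temp  drift
0     s3   field    30     -4
1     s7  garage    21      3
4     s7    roof     5      3
add column temp_x3 = t['temp'] * 3:
  sensor    site  temp  drift  temp_x3
0     s3   field    30     -4       90
1     s7  garage    21      3       63
4     s7    roof     5      3       15
sum of column 'temp_x3' → 168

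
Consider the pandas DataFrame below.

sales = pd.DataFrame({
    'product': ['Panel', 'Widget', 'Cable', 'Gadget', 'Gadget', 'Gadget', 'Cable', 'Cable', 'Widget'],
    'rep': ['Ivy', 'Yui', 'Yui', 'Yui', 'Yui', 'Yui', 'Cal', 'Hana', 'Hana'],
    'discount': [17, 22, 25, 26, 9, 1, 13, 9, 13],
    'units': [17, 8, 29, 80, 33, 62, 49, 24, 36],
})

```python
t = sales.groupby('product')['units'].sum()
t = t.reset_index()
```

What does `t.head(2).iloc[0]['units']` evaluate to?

group by product, sum of units:
product
Cable     102
Gadget    175
Panel      17
Widget     44
Name: units, dtype: int64
reset_index():
  product  units
0   Cable    102
1  Gadget    175
2   Panel     17
3  Widget     44
take first 2 rows:
  product  units
0   Cable    102
1  Gadget    175
value at position 0, column 'units' → 102

102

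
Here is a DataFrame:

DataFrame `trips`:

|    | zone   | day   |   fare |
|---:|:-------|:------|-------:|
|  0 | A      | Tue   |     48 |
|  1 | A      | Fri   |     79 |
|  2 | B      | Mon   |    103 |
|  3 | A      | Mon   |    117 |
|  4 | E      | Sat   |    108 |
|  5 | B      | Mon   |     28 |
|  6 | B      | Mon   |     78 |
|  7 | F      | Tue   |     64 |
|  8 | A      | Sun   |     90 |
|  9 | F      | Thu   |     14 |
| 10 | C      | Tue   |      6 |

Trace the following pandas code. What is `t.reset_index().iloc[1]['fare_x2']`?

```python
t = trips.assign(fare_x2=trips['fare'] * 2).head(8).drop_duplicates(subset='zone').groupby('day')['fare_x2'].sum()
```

216

add column fare_x2 = trips['fare'] * 2:
   zone  day  fare  fare_x2
0     A  Tue    48       96
1     A  Fri    79      158
2     B  Mon   103      206
3     A  Mon   117      234
4     E  Sat   108      216
5     B  Mon    28       56
6     B  Mon    78      156
7     F  Tue    64      128
8     A  Sun    90      180
9     F  Thu    14       28
10    C  Tue     6       12
take first 8 rows:
  zone  day  fare  fare_x2
0    A  Tue    48       96
1    A  Fri    79      158
2    B  Mon   103      206
3    A  Mon   117      234
4    E  Sat   108      216
5    B  Mon    28       56
6    B  Mon    78      156
7    F  Tue    64      128
drop duplicate zone (keep=first):
  zone  day  fare  fare_x2
0    A  Tue    48       96
2    B  Mon   103      206
4    E  Sat   108      216
7    F  Tue    64      128
group by day, sum of fare_x2:
day
Mon    206
Sat    216
Tue    224
Name: fare_x2, dtype: int64
reset_index():
   day  fare_x2
0  Mon      206
1  Sat      216
2  Tue      224
Taking the value at position 1, column 'fare_x2' gives 216.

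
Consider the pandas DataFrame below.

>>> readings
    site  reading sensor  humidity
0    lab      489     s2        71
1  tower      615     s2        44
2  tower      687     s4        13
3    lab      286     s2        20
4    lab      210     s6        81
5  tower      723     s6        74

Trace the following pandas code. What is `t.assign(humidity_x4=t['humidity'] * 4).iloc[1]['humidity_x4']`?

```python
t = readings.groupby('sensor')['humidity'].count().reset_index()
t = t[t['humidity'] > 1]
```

8

group by sensor, count of humidity:
sensor
s2    3
s4    1
s6    2
Name: humidity, dtype: int64
reset_index():
  sensor  humidity
0     s2         3
1     s4         1
2     s6         2
filter rows where humidity > 1:
  sensor  humidity
0     s2         3
2     s6         2
add column humidity_x4 = t['humidity'] * 4:
  sensor  humidity  humidity_x4
0     s2         3           12
2     s6         2            8
Taking the value at position 1, column 'humidity_x4' gives 8.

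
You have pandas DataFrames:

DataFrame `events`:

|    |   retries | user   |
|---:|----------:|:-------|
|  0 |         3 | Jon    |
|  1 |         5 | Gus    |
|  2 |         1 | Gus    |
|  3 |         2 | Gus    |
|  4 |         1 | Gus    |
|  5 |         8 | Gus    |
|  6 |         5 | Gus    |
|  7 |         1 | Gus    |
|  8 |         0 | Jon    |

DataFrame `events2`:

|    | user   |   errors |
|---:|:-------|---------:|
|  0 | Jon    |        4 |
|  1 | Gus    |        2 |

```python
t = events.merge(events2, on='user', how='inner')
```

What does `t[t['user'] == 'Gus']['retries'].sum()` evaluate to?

merge on 'user' (how='inner') → 9 rows:
   retries user  errors
0        3  Jon       4
1        5  Gus       2
2        1  Gus       2
3        2  Gus       2
4        1  Gus       2
5        8  Gus       2
6        5  Gus       2
7        1  Gus       2
8        0  Jon       4
filter rows where user == 'Gus':
   retries user  errors
1        5  Gus       2
2        1  Gus       2
3        2  Gus       2
4        1  Gus       2
5        8  Gus       2
6        5  Gus       2
7        1  Gus       2
Hence 23.

23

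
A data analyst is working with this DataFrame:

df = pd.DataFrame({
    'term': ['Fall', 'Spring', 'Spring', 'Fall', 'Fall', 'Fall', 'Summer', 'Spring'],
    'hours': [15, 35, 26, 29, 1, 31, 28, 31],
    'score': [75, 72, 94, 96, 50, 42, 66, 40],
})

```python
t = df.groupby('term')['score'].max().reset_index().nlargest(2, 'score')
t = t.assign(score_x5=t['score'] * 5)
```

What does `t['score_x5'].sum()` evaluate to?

950

group by term, max of score:
term
Fall      96
Spring    94
Summer    66
Name: score, dtype: int64
reset_index():
     term  score
0    Fall     96
1  Spring     94
2  Summer     66
take 2 rows with largest score:
     term  score
0    Fall     96
1  Spring     94
add column score_x5 = t['score'] * 5:
     term  score  score_x5
0    Fall     96       480
1  Spring     94       470
Finally, sum of column 'score_x5' = 950.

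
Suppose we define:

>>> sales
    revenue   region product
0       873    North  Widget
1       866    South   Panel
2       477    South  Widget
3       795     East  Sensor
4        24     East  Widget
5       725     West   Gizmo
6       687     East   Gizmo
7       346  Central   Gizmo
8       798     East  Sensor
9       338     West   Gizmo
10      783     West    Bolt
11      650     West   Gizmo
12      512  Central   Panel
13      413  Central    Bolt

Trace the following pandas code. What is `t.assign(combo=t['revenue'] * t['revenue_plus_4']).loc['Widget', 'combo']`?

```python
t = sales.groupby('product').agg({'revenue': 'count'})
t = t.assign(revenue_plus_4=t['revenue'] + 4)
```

group by product, count of revenue:
         revenue
product         
Bolt           2
Gizmo          5
Panel          2
Sensor         2
Widget         3
add column revenue_plus_4 = t['revenue'] + 4:
         revenue  revenue_plus_4
product                         
Bolt           2               6
Gizmo          5               9
Panel          2               6
Sensor         2               6
Widget         3               7
add column combo = t['revenue'] * t['revenue_plus_4']:
         revenue  revenue_plus_4  combo
product                                
Bolt           2               6     12
Gizmo          5               9     45
Panel          2               6     12
Sensor         2               6     12
Widget         3               7     21
So loc['Widget', 'combo'] = 21.

21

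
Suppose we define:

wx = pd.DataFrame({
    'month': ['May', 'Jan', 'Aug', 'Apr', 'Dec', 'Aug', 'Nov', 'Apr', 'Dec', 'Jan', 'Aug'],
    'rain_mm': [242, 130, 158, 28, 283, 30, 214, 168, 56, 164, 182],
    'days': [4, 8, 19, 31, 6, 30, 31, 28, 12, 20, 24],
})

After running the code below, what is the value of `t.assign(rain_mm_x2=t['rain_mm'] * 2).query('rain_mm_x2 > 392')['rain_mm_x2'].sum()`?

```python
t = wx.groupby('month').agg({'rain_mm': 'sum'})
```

group by month, sum of rain_mm:
       rain_mm
month         
Apr        196
Aug        370
Dec        339
Jan        294
May        242
Nov        214
add column rain_mm_x2 = t['rain_mm'] * 2:
       rain_mm  rain_mm_x2
month                     
Apr        196         392
Aug        370         740
Dec        339         678
Jan        294         588
May        242         484
Nov        214         428
filter rows where rain_mm_x2 > 392:
       rain_mm  rain_mm_x2
month                     
Aug        370         740
Dec        339         678
Jan        294         588
May        242         484
Nov        214         428
Finally, sum of column 'rain_mm_x2' = 2918.

2918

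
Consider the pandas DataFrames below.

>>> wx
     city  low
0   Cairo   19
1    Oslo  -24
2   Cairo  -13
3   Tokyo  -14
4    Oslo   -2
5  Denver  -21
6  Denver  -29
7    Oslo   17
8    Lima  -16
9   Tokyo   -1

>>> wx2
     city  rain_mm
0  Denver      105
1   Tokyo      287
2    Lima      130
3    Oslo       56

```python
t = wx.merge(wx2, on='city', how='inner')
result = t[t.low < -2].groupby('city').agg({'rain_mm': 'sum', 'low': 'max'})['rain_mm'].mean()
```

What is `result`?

170.75

merge on 'city' (how='inner') → 8 rows:
     city  low  rain_mm
0    Oslo  -24       56
1   Tokyo  -14      287
2    Oslo   -2       56
3  Denver  -21      105
4  Denver  -29      105
5    Oslo   17       56
6    Lima  -16      130
7   Tokyo   -1      287
filter rows where low < -2:
     city  low  rain_mm
0    Oslo  -24       56
1   Tokyo  -14      287
3  Denver  -21      105
4  Denver  -29      105
6    Lima  -16      130
group by city: sum(rain_mm), max(low):
        rain_mm  low
city                
Denver      210  -21
Lima        130  -16
Oslo         56  -24
Tokyo       287  -14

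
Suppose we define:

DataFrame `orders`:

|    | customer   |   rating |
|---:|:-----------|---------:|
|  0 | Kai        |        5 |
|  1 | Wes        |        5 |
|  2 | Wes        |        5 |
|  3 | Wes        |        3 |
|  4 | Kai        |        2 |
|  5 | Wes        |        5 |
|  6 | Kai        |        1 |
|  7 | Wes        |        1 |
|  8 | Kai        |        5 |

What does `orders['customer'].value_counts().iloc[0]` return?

value_counts of customer:
customer
Wes    5
Kai    4
Name: count, dtype: int64
Taking the value at position 0 gives 5.

5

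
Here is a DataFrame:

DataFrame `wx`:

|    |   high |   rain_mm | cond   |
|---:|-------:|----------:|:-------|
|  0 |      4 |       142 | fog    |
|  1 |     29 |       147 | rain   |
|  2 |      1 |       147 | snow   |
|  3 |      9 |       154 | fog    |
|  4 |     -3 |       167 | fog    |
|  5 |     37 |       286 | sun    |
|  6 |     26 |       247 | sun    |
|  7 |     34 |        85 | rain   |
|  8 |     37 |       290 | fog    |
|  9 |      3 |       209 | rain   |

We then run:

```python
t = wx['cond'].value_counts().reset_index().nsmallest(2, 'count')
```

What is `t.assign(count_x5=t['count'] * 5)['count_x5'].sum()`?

value_counts of cond:
cond
fog     4
rain    3
sun     2
snow    1
Name: count, dtype: int64
reset_index():
   cond  count
0   fog      4
1  rain      3
2   sun      2
3  snow      1
take 2 rows with smallest count:
   cond  count
3  snow      1
2   sun      2
add column count_x5 = t['count'] * 5:
   cond  count  count_x5
3  snow      1         5
2   sun      2        10
So sum() = 15.

15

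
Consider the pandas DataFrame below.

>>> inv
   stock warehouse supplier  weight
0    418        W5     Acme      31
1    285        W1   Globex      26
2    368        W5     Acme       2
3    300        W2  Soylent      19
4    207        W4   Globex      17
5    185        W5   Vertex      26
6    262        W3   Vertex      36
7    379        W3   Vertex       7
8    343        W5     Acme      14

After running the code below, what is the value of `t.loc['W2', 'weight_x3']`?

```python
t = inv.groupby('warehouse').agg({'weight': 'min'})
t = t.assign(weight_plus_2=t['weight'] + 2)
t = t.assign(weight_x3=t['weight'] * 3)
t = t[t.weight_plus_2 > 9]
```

57

group by warehouse, min of weight:
           weight
warehouse        
W1             26
W2             19
W3              7
W4             17
W5              2
add column weight_plus_2 = t['weight'] + 2:
           weight  weight_plus_2
warehouse                       
W1             26             28
W2             19             21
W3              7              9
W4             17             19
W5              2              4
add column weight_x3 = t['weight'] * 3:
           weight  weight_plus_2  weight_x3
warehouse                                  
W1             26             28         78
W2             19             21         57
W3              7              9         21
W4             17             19         51
W5              2              4          6
filter rows where weight_plus_2 > 9:
           weight  weight_plus_2  weight_x3
warehouse                                  
W1             26             28         78
W2             19             21         57
W4             17             19         51
Taking the value at row 'W2', column 'weight_x3' gives 57.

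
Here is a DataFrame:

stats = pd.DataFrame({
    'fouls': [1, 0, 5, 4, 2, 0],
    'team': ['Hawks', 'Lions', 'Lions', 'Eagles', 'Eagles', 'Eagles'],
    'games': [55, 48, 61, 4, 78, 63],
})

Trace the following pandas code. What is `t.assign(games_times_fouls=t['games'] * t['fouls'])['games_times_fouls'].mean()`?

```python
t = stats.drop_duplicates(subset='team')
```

drop duplicate team (keep=first):
   fouls    team  games
0      1   Hawks     55
1      0   Lions     48
3      4  Eagles      4
add column games_times_fouls = t['games'] * t['fouls']:
   fouls    team  games  games_times_fouls
0      1   Hawks     55                 55
1      0   Lions     48                  0
3      4  Eagles      4                 16

23.6666666667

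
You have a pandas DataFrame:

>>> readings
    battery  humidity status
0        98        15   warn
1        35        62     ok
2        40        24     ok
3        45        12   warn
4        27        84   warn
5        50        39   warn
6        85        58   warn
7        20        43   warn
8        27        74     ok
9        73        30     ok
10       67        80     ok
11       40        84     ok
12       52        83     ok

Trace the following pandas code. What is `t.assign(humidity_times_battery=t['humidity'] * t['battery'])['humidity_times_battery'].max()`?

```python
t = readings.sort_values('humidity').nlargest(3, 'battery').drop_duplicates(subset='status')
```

2190

sort by humidity:
    battery  humidity status
3        45        12   warn
0        98        15   warn
2        40        24     ok
9        73        30     ok
5        50        39   warn
7        20        43   warn
6        85        58   warn
1        35        62     ok
8        27        74     ok
10       67        80     ok
12       52        83     ok
4        27        84   warn
11       40        84     ok
take 3 rows with largest battery:
   battery  humidity status
0       98        15   warn
6       85        58   warn
9       73        30     ok
drop duplicate status (keep=first):
   battery  humidity status
0       98        15   warn
9       73        30     ok
add column humidity_times_battery = t['humidity'] * t['battery']:
   battery  humidity status  humidity_times_battery
0       98        15   warn                    1470
9       73        30     ok                    2190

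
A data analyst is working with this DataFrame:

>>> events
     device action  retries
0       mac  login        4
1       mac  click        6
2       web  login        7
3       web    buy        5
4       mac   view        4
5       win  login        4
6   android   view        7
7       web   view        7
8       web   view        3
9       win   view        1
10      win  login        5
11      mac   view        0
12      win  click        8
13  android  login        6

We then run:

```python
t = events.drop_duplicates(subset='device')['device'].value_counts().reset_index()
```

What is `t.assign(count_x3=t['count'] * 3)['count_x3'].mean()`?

drop duplicate device (keep=first):
    device action  retries
0      mac  login        4
2      web  login        7
5      win  login        4
6  android   view        7
value_counts of device:
device
mac        1
web        1
win        1
android    1
Name: count, dtype: int64
reset_index():
    device  count
0      mac      1
1      web      1
2      win      1
3  android      1
add column count_x3 = t['count'] * 3:
    device  count  count_x3
0      mac      1         3
1      web      1         3
2      win      1         3
3  android      1         3
Reading off the mean of column 'count_x3', we get 3.0.

3.0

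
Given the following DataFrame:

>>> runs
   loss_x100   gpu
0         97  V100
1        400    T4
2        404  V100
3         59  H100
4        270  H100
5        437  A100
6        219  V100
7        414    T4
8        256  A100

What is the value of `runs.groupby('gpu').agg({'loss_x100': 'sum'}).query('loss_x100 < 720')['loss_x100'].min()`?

329

group by gpu, sum of loss_x100:
      loss_x100
gpu            
A100        693
H100        329
T4          814
V100        720
filter rows where loss_x100 < 720:
      loss_x100
gpu            
A100        693
H100        329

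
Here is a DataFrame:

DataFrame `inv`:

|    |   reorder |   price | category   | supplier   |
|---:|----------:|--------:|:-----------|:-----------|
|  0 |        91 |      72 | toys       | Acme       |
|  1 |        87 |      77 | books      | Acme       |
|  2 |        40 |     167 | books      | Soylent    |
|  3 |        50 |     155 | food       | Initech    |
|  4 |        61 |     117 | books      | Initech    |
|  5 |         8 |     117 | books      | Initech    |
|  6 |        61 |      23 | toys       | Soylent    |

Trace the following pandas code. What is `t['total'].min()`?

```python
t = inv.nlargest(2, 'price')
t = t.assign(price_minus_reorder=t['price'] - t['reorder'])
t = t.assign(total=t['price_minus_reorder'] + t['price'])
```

take 2 rows with largest price:
   reorder  price category supplier
2       40    167    books  Soylent
3       50    155     food  Initech
add column price_minus_reorder = t['price'] - t['reorder']:
   reorder  price category supplier  price_minus_reorder
2       40    167    books  Soylent                  127
3       50    155     food  Initech                  105
add column total = t['price_minus_reorder'] + t['price']:
   reorder  price category supplier  price_minus_reorder  total
2       40    167    books  Soylent                  127    294
3       50    155     food  Initech                  105    260
The min of column 'total' is 260.

260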